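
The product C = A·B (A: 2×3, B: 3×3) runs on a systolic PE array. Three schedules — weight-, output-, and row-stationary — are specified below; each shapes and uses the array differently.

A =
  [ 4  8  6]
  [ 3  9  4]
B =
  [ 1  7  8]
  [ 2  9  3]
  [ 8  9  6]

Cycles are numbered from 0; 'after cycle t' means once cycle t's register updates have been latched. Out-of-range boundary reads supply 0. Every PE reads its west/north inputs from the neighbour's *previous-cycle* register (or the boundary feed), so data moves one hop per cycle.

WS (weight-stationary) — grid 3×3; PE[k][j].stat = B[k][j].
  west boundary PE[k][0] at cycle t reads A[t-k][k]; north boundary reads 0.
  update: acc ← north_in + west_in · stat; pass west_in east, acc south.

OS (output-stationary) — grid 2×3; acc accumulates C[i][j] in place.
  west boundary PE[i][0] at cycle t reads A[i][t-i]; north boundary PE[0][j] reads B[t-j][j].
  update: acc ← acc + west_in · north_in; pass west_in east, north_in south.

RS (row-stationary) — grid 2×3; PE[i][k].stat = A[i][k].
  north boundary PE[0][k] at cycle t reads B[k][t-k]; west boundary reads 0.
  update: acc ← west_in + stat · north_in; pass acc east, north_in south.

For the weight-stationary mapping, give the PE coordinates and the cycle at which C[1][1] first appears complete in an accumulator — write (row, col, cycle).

(row, col, cycle) = (2, 1, 4)

WS — PE[2][1] is where C[1][1] collects:
  t=0 PE[2][1]: acc=0 h=0 v=0
  t=1 PE[2][1]: acc=0 h=0 v=0
  t=2 PE[2][1]: acc=0 h=0 v=0
  t=3 PE[2][1]: acc=154 h=6 v=154
  t=4 PE[2][1]: acc=138 h=4 v=138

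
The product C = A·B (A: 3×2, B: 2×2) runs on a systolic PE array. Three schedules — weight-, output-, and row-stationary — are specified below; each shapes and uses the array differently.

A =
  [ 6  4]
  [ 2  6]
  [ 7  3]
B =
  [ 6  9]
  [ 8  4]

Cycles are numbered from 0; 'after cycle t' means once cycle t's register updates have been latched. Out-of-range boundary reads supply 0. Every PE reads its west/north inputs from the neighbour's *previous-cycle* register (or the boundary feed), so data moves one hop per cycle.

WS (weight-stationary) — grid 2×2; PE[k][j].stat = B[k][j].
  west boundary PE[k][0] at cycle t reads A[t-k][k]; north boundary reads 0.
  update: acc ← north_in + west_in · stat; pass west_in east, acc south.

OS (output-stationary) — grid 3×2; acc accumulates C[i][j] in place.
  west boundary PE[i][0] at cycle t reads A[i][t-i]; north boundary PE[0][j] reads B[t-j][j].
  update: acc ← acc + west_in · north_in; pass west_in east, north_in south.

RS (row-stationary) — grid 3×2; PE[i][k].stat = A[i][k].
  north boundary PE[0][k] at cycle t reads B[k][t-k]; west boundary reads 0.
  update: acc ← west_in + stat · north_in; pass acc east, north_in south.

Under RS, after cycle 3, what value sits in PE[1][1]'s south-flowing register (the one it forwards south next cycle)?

RS (3×2). Following PE[1][1] plus its west/north inputs:
  t=0 PE[0][1]: acc=0 h=0 v=0
  t=0 PE[1][0]: acc=0 h=0 v=0
  t=0 PE[1][1]: acc=0 h=0 v=0
  t=1 PE[0][1]: acc=68 h=68 v=8
  t=1 PE[1][0]: acc=12 h=12 v=6
  t=1 PE[1][1]: acc=0 h=0 v=0
  t=2 PE[0][1]: acc=70 h=70 v=4
  t=2 PE[1][0]: acc=18 h=18 v=9
  t=2 PE[1][1]: acc=60 h=60 v=8
  t=3 PE[0][1]: acc=0 h=0 v=0
  t=3 PE[1][0]: acc=0 h=0 v=0
  t=3 PE[1][1]: acc=42 h=42 v=4

register = 4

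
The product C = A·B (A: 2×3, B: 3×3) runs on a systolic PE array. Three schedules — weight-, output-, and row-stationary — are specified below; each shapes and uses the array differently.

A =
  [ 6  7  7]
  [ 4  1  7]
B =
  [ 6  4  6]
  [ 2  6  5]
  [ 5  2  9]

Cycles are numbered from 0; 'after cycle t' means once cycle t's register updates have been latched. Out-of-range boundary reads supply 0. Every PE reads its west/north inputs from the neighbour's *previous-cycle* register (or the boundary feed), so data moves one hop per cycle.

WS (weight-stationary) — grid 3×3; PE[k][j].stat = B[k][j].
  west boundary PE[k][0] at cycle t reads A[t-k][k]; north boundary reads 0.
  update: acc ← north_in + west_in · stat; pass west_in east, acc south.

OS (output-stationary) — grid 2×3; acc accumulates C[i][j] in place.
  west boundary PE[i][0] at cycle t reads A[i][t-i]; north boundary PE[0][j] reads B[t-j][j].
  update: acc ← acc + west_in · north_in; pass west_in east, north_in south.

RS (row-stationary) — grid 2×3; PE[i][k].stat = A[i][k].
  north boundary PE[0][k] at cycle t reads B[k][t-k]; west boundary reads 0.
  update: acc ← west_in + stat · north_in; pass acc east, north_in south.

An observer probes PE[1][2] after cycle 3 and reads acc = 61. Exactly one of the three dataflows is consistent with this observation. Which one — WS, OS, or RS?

dataflow = RS

— WS: 3×3; PE[1][2] trace:
  @0  [1,2]  acc 0  |  →0  ↓0
  @1  [1,2]  acc 0  |  →0  ↓0
  @2  [1,2]  acc 0  |  →0  ↓0
  @3  [1,2]  acc 71  |  →7  ↓71
— OS: 2×3; PE[1][2] trace:
  @0  [1,2]  acc 0  |  →0  ↓0
  @1  [1,2]  acc 0  |  →0  ↓0
  @2  [1,2]  acc 0  |  →0  ↓0
  @3  [1,2]  acc 24  |  →4  ↓6
— RS: 2×3; PE[1][2] trace:
  @0  [1,2]  acc 0  |  →0  ↓0
  @1  [1,2]  acc 0  |  →0  ↓0
  @2  [1,2]  acc 0  |  →0  ↓0
  @3  [1,2]  acc 61  |  →61  ↓5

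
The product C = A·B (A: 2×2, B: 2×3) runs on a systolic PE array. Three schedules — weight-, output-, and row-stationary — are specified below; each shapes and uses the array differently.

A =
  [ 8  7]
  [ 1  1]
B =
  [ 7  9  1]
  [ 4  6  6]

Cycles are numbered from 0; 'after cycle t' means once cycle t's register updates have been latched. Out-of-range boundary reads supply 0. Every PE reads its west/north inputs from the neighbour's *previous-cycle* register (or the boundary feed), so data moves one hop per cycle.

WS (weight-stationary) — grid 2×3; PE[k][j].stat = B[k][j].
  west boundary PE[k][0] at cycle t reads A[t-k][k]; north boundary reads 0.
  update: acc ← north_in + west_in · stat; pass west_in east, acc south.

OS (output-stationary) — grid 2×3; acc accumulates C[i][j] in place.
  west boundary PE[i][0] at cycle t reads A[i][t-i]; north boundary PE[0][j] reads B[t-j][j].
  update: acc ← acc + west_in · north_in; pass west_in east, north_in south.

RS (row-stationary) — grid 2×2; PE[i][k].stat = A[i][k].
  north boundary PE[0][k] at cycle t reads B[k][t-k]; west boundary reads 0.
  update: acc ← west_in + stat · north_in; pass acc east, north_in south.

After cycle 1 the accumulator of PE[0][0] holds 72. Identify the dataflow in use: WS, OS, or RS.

dataflow = RS

WS [2×3] PE[0][0] across cycles:
  after 0 — PE[0][0] acc=56, pass-E 8, pass-S 56
  after 1 — PE[0][0] acc=7, pass-E 1, pass-S 7
OS [2×3] PE[0][0] across cycles:
  after 0 — PE[0][0] acc=56, pass-E 8, pass-S 7
  after 1 — PE[0][0] acc=84, pass-E 7, pass-S 4
RS [2×2] PE[0][0] across cycles:
  after 0 — PE[0][0] acc=56, pass-E 56, pass-S 7
  after 1 — PE[0][0] acc=72, pass-E 72, pass-S 9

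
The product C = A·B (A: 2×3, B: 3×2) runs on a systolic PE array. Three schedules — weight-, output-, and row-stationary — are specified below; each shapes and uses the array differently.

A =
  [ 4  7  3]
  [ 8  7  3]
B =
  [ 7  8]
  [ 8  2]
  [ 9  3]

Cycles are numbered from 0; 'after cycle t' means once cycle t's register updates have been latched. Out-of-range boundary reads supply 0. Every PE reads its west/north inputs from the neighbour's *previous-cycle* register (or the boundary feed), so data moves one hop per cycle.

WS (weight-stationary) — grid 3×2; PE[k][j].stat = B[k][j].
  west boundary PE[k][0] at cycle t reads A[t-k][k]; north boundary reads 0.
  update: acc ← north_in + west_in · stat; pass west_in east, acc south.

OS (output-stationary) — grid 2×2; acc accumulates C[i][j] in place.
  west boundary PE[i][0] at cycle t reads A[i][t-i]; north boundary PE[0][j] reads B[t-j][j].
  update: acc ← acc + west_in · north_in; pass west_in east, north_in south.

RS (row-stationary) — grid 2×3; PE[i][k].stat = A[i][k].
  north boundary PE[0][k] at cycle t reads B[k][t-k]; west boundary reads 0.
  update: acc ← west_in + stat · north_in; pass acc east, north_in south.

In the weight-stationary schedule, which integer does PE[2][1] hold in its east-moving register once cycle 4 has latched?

WS on a 3×2 grid — tracing PE[2][1] and its feeders:
  0: (1,1).acc=0  regs=<0,0>
  0: (2,0).acc=0  regs=<0,0>
  0: (2,1).acc=0  regs=<0,0>
  1: (1,1).acc=0  regs=<0,0>
  1: (2,0).acc=0  regs=<0,0>
  1: (2,1).acc=0  regs=<0,0>
  2: (1,1).acc=46  regs=<7,46>
  2: (2,0).acc=111  regs=<3,111>
  2: (2,1).acc=0  regs=<0,0>
  3: (1,1).acc=78  regs=<7,78>
  3: (2,0).acc=139  regs=<3,139>
  3: (2,1).acc=55  regs=<3,55>
  4: (1,1).acc=0  regs=<0,0>
  4: (2,0).acc=0  regs=<0,0>
  4: (2,1).acc=87  regs=<3,87>

register = 3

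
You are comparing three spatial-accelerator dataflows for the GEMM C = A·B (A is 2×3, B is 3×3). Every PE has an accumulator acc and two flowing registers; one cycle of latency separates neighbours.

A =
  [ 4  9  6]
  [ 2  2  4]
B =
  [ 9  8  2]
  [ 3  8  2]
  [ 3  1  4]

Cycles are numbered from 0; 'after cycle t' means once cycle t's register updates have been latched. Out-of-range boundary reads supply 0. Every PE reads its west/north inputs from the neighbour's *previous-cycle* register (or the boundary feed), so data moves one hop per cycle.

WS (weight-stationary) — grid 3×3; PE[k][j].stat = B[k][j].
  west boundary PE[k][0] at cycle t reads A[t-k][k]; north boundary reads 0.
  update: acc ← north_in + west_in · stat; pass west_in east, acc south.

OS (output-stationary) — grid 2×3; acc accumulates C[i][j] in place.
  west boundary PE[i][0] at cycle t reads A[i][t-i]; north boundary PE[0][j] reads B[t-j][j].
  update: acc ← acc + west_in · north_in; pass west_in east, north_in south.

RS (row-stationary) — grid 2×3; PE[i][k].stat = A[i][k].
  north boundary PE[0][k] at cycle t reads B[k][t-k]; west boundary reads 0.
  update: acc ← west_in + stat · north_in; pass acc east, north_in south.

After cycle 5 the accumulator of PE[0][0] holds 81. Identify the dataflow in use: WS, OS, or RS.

WS (3×3 grid), PE[0][0]:
  @0  [0,0]  acc 36  |  →4  ↓36
  @1  [0,0]  acc 18  |  →2  ↓18
  @2  [0,0]  acc 0  |  →0  ↓0
  @3  [0,0]  acc 0  |  →0  ↓0
  @4  [0,0]  acc 0  |  →0  ↓0
  @5  [0,0]  acc 0  |  →0  ↓0
OS (2×3 grid), PE[0][0]:
  @0  [0,0]  acc 36  |  →4  ↓9
  @1  [0,0]  acc 63  |  →9  ↓3
  @2  [0,0]  acc 81  |  →6  ↓3
  @3  [0,0]  acc 81  |  →0  ↓0
  @4  [0,0]  acc 81  |  →0  ↓0
  @5  [0,0]  acc 81  |  →0  ↓0
RS (2×3 grid), PE[0][0]:
  @0  [0,0]  acc 36  |  →36  ↓9
  @1  [0,0]  acc 32  |  →32  ↓8
  @2  [0,0]  acc 8  |  →8  ↓2
  @3  [0,0]  acc 0  |  →0  ↓0
  @4  [0,0]  acc 0  |  →0  ↓0
  @5  [0,0]  acc 0  |  →0  ↓0

dataflow = OS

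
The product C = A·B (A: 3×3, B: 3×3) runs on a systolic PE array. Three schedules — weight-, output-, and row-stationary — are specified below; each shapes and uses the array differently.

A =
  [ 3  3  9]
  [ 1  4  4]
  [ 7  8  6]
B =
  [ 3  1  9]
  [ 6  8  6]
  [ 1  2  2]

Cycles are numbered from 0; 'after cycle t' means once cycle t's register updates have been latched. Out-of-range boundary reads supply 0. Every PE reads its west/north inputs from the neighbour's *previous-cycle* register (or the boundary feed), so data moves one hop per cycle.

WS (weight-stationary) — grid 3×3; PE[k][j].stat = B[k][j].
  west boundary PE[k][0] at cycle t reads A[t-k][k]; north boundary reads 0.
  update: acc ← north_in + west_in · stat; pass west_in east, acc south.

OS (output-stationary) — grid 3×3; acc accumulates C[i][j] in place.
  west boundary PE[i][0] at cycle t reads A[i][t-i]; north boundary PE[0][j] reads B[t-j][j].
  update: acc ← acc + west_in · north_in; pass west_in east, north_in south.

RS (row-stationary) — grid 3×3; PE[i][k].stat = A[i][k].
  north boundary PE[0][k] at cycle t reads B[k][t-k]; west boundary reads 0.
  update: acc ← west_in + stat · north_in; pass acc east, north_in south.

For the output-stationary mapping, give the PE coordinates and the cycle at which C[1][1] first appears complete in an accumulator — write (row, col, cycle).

Under OS, C[1][1] lands at PE[1][1]:
  t=0 PE[1][1]: acc=0 h=0 v=0
  t=1 PE[1][1]: acc=0 h=0 v=0
  t=2 PE[1][1]: acc=1 h=1 v=1
  t=3 PE[1][1]: acc=33 h=4 v=8
  t=4 PE[1][1]: acc=41 h=4 v=2

(row, col, cycle) = (1, 1, 4)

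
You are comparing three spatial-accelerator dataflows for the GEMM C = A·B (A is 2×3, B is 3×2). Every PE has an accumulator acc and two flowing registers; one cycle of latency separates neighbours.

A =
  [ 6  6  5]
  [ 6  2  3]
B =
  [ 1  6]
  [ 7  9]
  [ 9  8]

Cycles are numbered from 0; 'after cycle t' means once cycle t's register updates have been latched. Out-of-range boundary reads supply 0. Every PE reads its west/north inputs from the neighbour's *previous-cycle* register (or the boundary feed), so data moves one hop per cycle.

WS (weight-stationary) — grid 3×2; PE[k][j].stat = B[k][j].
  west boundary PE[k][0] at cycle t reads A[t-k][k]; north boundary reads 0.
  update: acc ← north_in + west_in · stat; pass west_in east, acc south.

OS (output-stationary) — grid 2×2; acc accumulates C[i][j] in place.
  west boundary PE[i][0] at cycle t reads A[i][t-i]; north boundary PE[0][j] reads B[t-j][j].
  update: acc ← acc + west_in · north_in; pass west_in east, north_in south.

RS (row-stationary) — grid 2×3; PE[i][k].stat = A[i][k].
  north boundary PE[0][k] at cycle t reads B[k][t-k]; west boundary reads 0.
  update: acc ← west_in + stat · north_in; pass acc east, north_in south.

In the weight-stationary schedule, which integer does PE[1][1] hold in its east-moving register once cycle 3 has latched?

WS 3×2: PE[1][1] cycle-by-cycle (with neighbour feeds):
  @0  [0,1]  acc 0  |  →0  ↓0
  @0  [1,0]  acc 0  |  →0  ↓0
  @0  [1,1]  acc 0  |  →0  ↓0
  @1  [0,1]  acc 36  |  →6  ↓36
  @1  [1,0]  acc 48  |  →6  ↓48
  @1  [1,1]  acc 0  |  →0  ↓0
  @2  [0,1]  acc 36  |  →6  ↓36
  @2  [1,0]  acc 20  |  →2  ↓20
  @2  [1,1]  acc 90  |  →6  ↓90
  @3  [0,1]  acc 0  |  →0  ↓0
  @3  [1,0]  acc 0  |  →0  ↓0
  @3  [1,1]  acc 54  |  →2  ↓54

register = 2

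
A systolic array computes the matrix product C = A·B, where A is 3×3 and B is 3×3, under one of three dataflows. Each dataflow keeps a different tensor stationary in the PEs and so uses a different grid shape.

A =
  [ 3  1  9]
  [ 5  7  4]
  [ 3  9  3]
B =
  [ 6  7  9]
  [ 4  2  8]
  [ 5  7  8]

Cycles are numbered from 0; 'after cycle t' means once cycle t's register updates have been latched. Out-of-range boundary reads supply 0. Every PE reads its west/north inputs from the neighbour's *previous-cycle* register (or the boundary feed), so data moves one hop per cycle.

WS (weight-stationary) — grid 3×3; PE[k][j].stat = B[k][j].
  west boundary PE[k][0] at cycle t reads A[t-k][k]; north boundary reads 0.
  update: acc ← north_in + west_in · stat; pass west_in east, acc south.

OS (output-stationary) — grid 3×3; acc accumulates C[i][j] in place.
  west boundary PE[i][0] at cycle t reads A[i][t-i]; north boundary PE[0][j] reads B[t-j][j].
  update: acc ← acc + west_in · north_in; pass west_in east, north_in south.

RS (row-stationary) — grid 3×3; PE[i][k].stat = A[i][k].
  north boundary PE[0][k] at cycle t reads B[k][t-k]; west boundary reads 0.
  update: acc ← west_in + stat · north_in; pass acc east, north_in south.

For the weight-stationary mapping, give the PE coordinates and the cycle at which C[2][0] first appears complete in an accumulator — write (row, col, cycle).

WS: C[2][0] accumulates in PE[2][0]:
  t=0 PE[2][0]: acc=0 h=0 v=0
  t=1 PE[2][0]: acc=0 h=0 v=0
  t=2 PE[2][0]: acc=67 h=9 v=67
  t=3 PE[2][0]: acc=78 h=4 v=78
  t=4 PE[2][0]: acc=69 h=3 v=69

(row, col, cycle) = (2, 0, 4)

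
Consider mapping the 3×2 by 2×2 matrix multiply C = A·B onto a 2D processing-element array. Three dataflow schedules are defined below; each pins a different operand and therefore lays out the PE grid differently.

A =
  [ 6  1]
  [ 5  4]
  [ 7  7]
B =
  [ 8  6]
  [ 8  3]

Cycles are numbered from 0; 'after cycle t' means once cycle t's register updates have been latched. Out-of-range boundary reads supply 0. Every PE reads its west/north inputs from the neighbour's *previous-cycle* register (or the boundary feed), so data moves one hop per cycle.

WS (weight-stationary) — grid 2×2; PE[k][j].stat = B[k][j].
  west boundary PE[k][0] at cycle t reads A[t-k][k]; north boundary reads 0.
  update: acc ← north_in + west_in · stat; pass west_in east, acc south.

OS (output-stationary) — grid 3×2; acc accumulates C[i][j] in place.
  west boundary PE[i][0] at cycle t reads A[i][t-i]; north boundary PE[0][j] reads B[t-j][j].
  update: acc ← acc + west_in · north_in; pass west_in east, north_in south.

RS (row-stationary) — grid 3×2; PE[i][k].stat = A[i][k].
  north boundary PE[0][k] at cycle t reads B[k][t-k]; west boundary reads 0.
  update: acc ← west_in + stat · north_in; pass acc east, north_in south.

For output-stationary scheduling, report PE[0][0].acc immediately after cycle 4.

PE[0][0].acc = 56

OS 3×2: PE[0][0] cycle-by-cycle (with neighbour feeds):
  t=0 PE[0][0]: acc=48 h=6 v=8
  t=1 PE[0][0]: acc=56 h=1 v=8
  t=2 PE[0][0]: acc=56 h=0 v=0
  t=3 PE[0][0]: acc=56 h=0 v=0
  t=4 PE[0][0]: acc=56 h=0 v=0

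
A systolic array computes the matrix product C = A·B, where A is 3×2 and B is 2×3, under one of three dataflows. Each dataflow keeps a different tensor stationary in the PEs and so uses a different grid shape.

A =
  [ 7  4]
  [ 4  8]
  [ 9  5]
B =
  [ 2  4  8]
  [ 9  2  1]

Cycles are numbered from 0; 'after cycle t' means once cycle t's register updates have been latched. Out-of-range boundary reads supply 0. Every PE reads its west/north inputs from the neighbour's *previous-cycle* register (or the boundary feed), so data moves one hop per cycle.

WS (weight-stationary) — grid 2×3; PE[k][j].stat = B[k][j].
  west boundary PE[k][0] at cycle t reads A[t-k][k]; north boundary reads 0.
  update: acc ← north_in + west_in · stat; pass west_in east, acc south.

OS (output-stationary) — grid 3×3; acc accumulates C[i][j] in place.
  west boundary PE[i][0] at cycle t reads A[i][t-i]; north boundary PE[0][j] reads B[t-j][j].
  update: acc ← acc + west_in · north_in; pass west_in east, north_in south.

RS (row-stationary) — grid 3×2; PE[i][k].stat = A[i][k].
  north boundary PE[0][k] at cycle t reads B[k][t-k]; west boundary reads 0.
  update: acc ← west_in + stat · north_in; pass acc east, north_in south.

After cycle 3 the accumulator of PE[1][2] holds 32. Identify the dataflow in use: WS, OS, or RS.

WS (2×3 grid), PE[1][2]:
  after 0 — PE[1][2] acc=0, pass-E 0, pass-S 0
  after 1 — PE[1][2] acc=0, pass-E 0, pass-S 0
  after 2 — PE[1][2] acc=0, pass-E 0, pass-S 0
  after 3 — PE[1][2] acc=60, pass-E 4, pass-S 60
OS (3×3 grid), PE[1][2]:
  after 0 — PE[1][2] acc=0, pass-E 0, pass-S 0
  after 1 — PE[1][2] acc=0, pass-E 0, pass-S 0
  after 2 — PE[1][2] acc=0, pass-E 0, pass-S 0
  after 3 — PE[1][2] acc=32, pass-E 4, pass-S 8
RS (3×2): PE[1][2] does not exist.

dataflow = OS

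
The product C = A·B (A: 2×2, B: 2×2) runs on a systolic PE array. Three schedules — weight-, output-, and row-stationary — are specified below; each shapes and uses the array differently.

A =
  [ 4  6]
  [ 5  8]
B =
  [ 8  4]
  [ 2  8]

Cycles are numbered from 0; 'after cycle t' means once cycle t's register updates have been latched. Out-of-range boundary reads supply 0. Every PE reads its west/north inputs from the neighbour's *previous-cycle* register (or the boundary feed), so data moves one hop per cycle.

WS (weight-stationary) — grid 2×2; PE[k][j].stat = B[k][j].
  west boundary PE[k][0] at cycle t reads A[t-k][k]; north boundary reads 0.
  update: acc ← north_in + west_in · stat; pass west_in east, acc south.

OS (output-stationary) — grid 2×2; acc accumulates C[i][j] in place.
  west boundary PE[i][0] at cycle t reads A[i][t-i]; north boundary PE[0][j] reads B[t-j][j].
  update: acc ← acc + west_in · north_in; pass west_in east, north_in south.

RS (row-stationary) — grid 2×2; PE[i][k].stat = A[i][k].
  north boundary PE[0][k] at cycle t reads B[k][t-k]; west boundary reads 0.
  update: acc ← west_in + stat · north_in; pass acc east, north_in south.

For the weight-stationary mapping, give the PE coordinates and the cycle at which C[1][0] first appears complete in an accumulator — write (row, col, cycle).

Under WS, C[1][0] lands at PE[1][0]:
  [0] (1,0) acc=0 (h:0 v:0)
  [1] (1,0) acc=44 (h:6 v:44)
  [2] (1,0) acc=56 (h:8 v:56)

(row, col, cycle) = (1, 0, 2)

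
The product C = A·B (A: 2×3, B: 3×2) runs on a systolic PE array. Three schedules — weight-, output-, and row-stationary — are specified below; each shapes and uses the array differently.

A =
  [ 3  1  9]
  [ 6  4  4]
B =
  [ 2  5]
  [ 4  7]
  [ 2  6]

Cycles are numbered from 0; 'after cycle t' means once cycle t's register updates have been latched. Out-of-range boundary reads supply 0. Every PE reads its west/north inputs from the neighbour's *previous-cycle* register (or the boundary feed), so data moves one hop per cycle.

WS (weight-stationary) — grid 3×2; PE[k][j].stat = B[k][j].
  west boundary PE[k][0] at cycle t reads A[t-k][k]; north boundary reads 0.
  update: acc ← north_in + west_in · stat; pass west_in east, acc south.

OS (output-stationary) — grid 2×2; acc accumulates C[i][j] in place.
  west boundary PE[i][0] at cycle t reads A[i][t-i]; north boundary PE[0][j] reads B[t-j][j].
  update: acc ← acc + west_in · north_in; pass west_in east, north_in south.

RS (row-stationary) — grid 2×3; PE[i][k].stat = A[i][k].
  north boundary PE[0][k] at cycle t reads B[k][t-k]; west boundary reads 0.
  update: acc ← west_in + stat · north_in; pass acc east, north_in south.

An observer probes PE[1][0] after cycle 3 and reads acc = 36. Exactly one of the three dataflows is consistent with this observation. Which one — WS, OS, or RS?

WS (3×2 grid), PE[1][0]:
  step 0 · PE1,0: acc=0; fwd→0 fwd↓0
  step 1 · PE1,0: acc=10; fwd→1 fwd↓10
  step 2 · PE1,0: acc=28; fwd→4 fwd↓28
  step 3 · PE1,0: acc=0; fwd→0 fwd↓0
OS (2×2 grid), PE[1][0]:
  step 0 · PE1,0: acc=0; fwd→0 fwd↓0
  step 1 · PE1,0: acc=12; fwd→6 fwd↓2
  step 2 · PE1,0: acc=28; fwd→4 fwd↓4
  step 3 · PE1,0: acc=36; fwd→4 fwd↓2
RS (2×3 grid), PE[1][0]:
  step 0 · PE1,0: acc=0; fwd→0 fwd↓0
  step 1 · PE1,0: acc=12; fwd→12 fwd↓2
  step 2 · PE1,0: acc=30; fwd→30 fwd↓5
  step 3 · PE1,0: acc=0; fwd→0 fwd↓0

dataflow = OS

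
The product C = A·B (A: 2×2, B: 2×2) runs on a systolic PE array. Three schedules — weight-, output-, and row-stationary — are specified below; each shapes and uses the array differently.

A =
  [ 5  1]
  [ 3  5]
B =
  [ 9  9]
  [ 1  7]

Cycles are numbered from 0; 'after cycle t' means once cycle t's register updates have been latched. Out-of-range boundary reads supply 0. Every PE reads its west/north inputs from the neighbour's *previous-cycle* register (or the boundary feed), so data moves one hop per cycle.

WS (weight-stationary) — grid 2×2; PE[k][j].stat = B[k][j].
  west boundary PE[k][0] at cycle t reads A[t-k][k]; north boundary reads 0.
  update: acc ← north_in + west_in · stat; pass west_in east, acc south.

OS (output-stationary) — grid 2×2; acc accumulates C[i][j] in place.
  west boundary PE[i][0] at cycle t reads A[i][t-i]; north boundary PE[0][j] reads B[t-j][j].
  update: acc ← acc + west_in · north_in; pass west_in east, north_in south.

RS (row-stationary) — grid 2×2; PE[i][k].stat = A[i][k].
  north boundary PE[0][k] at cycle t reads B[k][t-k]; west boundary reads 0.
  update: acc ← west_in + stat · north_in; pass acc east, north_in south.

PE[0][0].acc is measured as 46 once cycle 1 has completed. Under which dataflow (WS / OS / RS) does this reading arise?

dataflow = OS

WS (2×2 grid), PE[0][0]:
  0: (0,0).acc=45  regs=<5,45>
  1: (0,0).acc=27  regs=<3,27>
OS (2×2 grid), PE[0][0]:
  0: (0,0).acc=45  regs=<5,9>
  1: (0,0).acc=46  regs=<1,1>
RS (2×2 grid), PE[0][0]:
  0: (0,0).acc=45  regs=<45,9>
  1: (0,0).acc=45  regs=<45,9>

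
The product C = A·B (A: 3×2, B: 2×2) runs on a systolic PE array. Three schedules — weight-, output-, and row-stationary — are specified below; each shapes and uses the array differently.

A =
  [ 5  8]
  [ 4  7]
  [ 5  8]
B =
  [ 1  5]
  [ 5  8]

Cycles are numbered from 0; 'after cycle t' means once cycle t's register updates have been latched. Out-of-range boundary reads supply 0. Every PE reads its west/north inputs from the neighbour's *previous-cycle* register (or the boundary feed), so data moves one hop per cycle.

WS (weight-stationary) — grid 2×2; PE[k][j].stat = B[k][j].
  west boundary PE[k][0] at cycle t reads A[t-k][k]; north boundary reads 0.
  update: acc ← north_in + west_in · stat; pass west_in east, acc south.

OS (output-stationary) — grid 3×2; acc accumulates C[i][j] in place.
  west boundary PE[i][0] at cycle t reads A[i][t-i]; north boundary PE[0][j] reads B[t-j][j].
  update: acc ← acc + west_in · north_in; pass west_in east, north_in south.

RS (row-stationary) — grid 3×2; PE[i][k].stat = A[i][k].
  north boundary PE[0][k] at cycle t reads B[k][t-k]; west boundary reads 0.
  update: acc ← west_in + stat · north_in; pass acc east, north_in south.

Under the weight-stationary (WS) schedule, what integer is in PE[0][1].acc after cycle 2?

PE[0][1].acc = 20

WS (2×2). Following PE[0][1] plus its west/north inputs:
  c0 r0c0: 5 / 5 / 5
  c0 r0c1: 0 / 0 / 0
  c1 r0c0: 4 / 4 / 4
  c1 r0c1: 25 / 5 / 25
  c2 r0c0: 5 / 5 / 5
  c2 r0c1: 20 / 4 / 20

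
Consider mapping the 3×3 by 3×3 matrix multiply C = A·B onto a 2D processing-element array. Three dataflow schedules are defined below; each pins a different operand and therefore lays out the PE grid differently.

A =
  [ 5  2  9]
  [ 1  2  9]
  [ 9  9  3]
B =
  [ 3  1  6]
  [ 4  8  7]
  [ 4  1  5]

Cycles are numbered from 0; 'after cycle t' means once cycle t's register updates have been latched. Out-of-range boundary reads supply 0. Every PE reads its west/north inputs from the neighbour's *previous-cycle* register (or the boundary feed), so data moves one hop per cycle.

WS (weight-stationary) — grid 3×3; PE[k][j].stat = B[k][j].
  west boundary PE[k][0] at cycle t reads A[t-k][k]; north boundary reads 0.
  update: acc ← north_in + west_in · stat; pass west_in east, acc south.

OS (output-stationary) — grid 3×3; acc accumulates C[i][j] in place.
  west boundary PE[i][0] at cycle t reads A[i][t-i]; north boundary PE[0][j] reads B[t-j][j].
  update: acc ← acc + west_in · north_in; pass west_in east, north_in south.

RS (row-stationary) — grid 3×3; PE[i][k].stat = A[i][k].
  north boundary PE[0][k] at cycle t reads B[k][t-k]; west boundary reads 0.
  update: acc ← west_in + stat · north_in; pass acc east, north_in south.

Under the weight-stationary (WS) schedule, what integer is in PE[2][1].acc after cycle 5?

WS on a 3×3 grid — tracing PE[2][1] and its feeders:
  0: (1,1).acc=0  regs=<0,0>
  0: (2,0).acc=0  regs=<0,0>
  0: (2,1).acc=0  regs=<0,0>
  1: (1,1).acc=0  regs=<0,0>
  1: (2,0).acc=0  regs=<0,0>
  1: (2,1).acc=0  regs=<0,0>
  2: (1,1).acc=21  regs=<2,21>
  2: (2,0).acc=59  regs=<9,59>
  2: (2,1).acc=0  regs=<0,0>
  3: (1,1).acc=17  regs=<2,17>
  3: (2,0).acc=47  regs=<9,47>
  3: (2,1).acc=30  regs=<9,30>
  4: (1,1).acc=81  regs=<9,81>
  4: (2,0).acc=75  regs=<3,75>
  4: (2,1).acc=26  regs=<9,26>
  5: (1,1).acc=0  regs=<0,0>
  5: (2,0).acc=0  regs=<0,0>
  5: (2,1).acc=84  regs=<3,84>

PE[2][1].acc = 84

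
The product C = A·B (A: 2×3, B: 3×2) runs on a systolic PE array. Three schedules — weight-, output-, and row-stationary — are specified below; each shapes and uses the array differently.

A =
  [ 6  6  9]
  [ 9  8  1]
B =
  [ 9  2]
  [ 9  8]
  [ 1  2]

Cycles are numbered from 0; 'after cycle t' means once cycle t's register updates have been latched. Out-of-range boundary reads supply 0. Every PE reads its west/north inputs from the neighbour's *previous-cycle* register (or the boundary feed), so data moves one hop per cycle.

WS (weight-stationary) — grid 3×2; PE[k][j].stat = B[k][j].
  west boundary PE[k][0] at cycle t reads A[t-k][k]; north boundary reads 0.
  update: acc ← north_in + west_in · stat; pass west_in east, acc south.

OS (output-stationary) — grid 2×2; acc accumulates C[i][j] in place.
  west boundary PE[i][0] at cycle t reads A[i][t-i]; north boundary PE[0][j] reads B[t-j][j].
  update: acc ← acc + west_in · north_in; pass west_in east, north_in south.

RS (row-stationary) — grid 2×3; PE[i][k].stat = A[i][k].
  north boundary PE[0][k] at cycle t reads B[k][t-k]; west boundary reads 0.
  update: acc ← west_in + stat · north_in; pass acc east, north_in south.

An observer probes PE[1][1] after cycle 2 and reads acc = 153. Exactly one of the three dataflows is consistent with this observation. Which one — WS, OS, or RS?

WS (3×2 grid), PE[1][1]:
  after 0 — PE[1][1] acc=0, pass-E 0, pass-S 0
  after 1 — PE[1][1] acc=0, pass-E 0, pass-S 0
  after 2 — PE[1][1] acc=60, pass-E 6, pass-S 60
OS (2×2 grid), PE[1][1]:
  after 0 — PE[1][1] acc=0, pass-E 0, pass-S 0
  after 1 — PE[1][1] acc=0, pass-E 0, pass-S 0
  after 2 — PE[1][1] acc=18, pass-E 9, pass-S 2
RS (2×3 grid), PE[1][1]:
  after 0 — PE[1][1] acc=0, pass-E 0, pass-S 0
  after 1 — PE[1][1] acc=0, pass-E 0, pass-S 0
  after 2 — PE[1][1] acc=153, pass-E 153, pass-S 9

dataflow = RS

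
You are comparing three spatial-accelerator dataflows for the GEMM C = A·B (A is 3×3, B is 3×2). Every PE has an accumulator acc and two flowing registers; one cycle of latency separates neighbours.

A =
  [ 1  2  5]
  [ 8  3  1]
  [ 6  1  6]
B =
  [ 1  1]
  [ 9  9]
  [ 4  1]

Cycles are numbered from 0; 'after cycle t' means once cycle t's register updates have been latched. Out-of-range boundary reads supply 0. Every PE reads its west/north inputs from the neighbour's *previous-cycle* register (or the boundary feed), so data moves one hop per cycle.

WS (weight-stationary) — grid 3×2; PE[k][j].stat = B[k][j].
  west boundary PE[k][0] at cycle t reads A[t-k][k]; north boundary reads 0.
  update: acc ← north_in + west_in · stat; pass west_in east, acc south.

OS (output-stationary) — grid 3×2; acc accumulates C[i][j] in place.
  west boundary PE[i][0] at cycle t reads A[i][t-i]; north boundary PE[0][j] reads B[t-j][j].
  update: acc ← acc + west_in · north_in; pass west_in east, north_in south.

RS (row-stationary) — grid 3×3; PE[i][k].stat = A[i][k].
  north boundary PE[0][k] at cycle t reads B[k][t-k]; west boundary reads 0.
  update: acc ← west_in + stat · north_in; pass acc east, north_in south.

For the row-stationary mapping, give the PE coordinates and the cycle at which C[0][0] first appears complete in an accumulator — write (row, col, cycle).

RS: C[0][0] accumulates in PE[0][2]:
  @0  [0,2]  acc 0  |  →0  ↓0
  @1  [0,2]  acc 0  |  →0  ↓0
  @2  [0,2]  acc 39  |  →39  ↓4

(row, col, cycle) = (0, 2, 2)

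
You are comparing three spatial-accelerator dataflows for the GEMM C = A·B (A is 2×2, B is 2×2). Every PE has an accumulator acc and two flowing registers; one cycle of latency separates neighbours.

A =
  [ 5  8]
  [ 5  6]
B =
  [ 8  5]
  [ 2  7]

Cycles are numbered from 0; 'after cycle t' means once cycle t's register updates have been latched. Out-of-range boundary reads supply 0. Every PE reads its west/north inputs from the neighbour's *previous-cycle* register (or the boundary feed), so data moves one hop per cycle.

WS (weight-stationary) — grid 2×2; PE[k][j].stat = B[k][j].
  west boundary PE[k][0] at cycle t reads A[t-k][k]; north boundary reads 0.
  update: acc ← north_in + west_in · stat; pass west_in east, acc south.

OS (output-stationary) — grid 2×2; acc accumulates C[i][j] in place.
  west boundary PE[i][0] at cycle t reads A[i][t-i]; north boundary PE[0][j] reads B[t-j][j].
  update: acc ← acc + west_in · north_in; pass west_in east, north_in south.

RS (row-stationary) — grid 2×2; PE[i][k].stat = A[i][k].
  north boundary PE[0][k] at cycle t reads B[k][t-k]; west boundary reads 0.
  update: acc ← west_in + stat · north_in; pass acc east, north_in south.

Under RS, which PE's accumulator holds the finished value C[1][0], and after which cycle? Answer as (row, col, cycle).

Under RS, C[1][0] lands at PE[1][1]:
  @0  [1,1]  acc 0  |  →0  ↓0
  @1  [1,1]  acc 0  |  →0  ↓0
  @2  [1,1]  acc 52  |  →52  ↓2

(row, col, cycle) = (1, 1, 2)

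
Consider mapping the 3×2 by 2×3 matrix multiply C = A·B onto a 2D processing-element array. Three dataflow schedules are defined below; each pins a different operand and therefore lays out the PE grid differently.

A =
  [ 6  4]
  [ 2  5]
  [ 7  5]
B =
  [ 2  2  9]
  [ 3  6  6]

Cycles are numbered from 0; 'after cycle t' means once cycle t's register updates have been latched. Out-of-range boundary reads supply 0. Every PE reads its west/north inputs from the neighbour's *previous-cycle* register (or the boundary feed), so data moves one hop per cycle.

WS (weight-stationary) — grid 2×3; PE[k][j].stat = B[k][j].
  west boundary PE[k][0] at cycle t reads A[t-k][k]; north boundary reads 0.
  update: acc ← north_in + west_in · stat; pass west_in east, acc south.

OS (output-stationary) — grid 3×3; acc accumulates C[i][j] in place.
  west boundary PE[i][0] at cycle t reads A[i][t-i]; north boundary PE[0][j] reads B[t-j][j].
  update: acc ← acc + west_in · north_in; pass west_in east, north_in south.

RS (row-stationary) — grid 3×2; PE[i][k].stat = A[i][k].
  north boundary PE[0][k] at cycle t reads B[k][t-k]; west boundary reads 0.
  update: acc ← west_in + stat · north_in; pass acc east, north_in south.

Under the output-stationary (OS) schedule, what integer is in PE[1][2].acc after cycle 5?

PE[1][2].acc = 48

OS (3×3). Following PE[1][2] plus its west/north inputs:
  c0 r0c2: 0 / 0 / 0
  c0 r1c1: 0 / 0 / 0
  c0 r1c2: 0 / 0 / 0
  c1 r0c2: 0 / 0 / 0
  c1 r1c1: 0 / 0 / 0
  c1 r1c2: 0 / 0 / 0
  c2 r0c2: 54 / 6 / 9
  c2 r1c1: 4 / 2 / 2
  c2 r1c2: 0 / 0 / 0
  c3 r0c2: 78 / 4 / 6
  c3 r1c1: 34 / 5 / 6
  c3 r1c2: 18 / 2 / 9
  c4 r0c2: 78 / 0 / 0
  c4 r1c1: 34 / 0 / 0
  c4 r1c2: 48 / 5 / 6
  c5 r0c2: 78 / 0 / 0
  c5 r1c1: 34 / 0 / 0
  c5 r1c2: 48 / 0 / 0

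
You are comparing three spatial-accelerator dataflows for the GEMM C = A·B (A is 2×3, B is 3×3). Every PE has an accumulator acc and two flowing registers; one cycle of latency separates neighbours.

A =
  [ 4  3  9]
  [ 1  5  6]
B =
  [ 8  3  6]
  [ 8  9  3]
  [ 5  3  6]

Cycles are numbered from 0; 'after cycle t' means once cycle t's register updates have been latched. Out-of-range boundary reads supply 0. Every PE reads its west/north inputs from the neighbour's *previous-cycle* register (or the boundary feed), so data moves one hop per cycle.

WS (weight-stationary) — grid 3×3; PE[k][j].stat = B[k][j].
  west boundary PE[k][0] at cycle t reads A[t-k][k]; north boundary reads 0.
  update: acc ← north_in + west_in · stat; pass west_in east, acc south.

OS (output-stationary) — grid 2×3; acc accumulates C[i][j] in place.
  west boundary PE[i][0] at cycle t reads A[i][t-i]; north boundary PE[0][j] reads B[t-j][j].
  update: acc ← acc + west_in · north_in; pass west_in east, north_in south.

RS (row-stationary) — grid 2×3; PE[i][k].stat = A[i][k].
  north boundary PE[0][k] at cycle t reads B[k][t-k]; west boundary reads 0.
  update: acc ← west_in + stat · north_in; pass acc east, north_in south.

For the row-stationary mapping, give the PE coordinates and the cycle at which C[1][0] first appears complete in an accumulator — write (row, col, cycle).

(row, col, cycle) = (1, 2, 3)

RS: C[1][0] accumulates in PE[1][2]:
  t=0 PE[1][2]: acc=0 h=0 v=0
  t=1 PE[1][2]: acc=0 h=0 v=0
  t=2 PE[1][2]: acc=0 h=0 v=0
  t=3 PE[1][2]: acc=78 h=78 v=5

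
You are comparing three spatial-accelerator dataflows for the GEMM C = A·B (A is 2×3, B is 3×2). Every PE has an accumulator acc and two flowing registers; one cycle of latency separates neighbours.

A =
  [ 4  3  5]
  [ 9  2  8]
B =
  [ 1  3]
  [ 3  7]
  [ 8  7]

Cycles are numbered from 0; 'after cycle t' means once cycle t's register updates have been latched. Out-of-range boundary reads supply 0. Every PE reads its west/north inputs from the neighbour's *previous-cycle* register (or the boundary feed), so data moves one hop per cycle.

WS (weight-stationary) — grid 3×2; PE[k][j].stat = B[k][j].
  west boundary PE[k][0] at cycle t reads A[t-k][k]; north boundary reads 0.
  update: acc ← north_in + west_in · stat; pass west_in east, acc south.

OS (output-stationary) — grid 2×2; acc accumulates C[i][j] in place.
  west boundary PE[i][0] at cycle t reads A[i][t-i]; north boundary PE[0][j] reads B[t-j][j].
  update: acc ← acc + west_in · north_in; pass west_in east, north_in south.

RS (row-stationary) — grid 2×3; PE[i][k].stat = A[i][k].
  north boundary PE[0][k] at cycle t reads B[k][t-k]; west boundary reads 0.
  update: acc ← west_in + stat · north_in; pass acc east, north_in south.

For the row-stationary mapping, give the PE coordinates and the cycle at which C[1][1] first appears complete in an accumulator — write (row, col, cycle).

RS — PE[1][2] is where C[1][1] collects:
  c0 r1c2: 0 / 0 / 0
  c1 r1c2: 0 / 0 / 0
  c2 r1c2: 0 / 0 / 0
  c3 r1c2: 79 / 79 / 8
  c4 r1c2: 97 / 97 / 7

(row, col, cycle) = (1, 2, 4)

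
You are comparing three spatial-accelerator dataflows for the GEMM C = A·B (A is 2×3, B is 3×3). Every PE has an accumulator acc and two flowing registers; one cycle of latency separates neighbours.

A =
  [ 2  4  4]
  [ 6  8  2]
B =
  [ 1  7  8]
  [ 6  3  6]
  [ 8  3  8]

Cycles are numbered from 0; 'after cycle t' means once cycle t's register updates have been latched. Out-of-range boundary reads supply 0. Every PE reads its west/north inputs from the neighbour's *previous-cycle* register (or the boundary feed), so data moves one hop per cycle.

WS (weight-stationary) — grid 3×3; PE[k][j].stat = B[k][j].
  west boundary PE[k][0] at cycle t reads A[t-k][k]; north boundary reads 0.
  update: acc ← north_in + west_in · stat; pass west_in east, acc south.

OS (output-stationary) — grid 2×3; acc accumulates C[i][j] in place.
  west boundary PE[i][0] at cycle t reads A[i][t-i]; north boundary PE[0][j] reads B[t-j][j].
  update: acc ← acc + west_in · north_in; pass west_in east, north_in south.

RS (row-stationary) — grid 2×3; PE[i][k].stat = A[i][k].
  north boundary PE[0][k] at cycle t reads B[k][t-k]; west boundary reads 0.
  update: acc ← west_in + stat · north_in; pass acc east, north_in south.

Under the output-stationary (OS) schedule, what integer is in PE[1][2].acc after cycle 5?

PE[1][2].acc = 112

OS (2×3). Following PE[1][2] plus its west/north inputs:
  step 0 · PE0,2: acc=0; fwd→0 fwd↓0
  step 0 · PE1,1: acc=0; fwd→0 fwd↓0
  step 0 · PE1,2: acc=0; fwd→0 fwd↓0
  step 1 · PE0,2: acc=0; fwd→0 fwd↓0
  step 1 · PE1,1: acc=0; fwd→0 fwd↓0
  step 1 · PE1,2: acc=0; fwd→0 fwd↓0
  step 2 · PE0,2: acc=16; fwd→2 fwd↓8
  step 2 · PE1,1: acc=42; fwd→6 fwd↓7
  step 2 · PE1,2: acc=0; fwd→0 fwd↓0
  step 3 · PE0,2: acc=40; fwd→4 fwd↓6
  step 3 · PE1,1: acc=66; fwd→8 fwd↓3
  step 3 · PE1,2: acc=48; fwd→6 fwd↓8
  step 4 · PE0,2: acc=72; fwd→4 fwd↓8
  step 4 · PE1,1: acc=72; fwd→2 fwd↓3
  step 4 · PE1,2: acc=96; fwd→8 fwd↓6
  step 5 · PE0,2: acc=72; fwd→0 fwd↓0
  step 5 · PE1,1: acc=72; fwd→0 fwd↓0
  step 5 · PE1,2: acc=112; fwd→2 fwd↓8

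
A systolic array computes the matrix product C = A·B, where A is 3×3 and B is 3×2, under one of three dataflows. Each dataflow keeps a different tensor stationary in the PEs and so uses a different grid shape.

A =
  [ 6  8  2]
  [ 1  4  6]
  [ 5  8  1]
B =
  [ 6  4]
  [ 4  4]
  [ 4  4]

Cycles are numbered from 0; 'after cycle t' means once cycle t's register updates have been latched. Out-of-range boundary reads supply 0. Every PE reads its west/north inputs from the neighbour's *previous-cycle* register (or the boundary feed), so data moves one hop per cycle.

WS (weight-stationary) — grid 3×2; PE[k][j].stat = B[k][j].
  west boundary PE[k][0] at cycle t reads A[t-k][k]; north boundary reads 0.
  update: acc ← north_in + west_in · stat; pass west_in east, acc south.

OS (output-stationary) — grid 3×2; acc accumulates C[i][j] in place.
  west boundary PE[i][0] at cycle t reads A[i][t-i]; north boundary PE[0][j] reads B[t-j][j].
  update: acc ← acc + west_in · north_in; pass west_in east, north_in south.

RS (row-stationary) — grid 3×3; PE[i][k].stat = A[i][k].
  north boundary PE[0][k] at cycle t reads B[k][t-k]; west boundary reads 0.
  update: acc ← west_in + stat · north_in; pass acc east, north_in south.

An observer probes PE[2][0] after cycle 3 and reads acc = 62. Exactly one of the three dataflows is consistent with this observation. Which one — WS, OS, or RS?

dataflow = OS

WS (3×2 grid), PE[2][0]:
  t=0 PE[2][0]: acc=0 h=0 v=0
  t=1 PE[2][0]: acc=0 h=0 v=0
  t=2 PE[2][0]: acc=76 h=2 v=76
  t=3 PE[2][0]: acc=46 h=6 v=46
OS (3×2 grid), PE[2][0]:
  t=0 PE[2][0]: acc=0 h=0 v=0
  t=1 PE[2][0]: acc=0 h=0 v=0
  t=2 PE[2][0]: acc=30 h=5 v=6
  t=3 PE[2][0]: acc=62 h=8 v=4
RS (3×3 grid), PE[2][0]:
  t=0 PE[2][0]: acc=0 h=0 v=0
  t=1 PE[2][0]: acc=0 h=0 v=0
  t=2 PE[2][0]: acc=30 h=30 v=6
  t=3 PE[2][0]: acc=20 h=20 v=4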